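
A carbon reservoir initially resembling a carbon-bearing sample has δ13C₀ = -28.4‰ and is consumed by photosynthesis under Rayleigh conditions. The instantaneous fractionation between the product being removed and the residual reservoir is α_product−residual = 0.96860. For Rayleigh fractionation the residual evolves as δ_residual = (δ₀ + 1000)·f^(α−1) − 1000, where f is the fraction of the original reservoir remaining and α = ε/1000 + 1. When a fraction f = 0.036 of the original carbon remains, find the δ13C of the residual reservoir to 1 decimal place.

78.5‰

Rayleigh residual: δ_res = (δ₀ + 1000)·f^(α−1) − 1000
α − 1 = -0.03140
f^(α−1) = 0.036^(-0.03140) = 1.110023
δ_res = (-28.4 + 1000) × 1.110023 − 1000 = 1078.499 − 1000 = 78.50‰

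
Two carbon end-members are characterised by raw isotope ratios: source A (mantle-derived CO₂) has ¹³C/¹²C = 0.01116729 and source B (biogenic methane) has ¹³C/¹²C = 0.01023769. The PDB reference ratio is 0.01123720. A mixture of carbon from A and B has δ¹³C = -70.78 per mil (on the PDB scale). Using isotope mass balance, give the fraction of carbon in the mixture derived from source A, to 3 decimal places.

δ_A = (0.01116729/0.01123720 − 1)×1000 = (0.993779 − 1)×1000 = -6.221 per mil
δ_B = (0.01023769/0.01123720 − 1)×1000 = (0.911053 − 1)×1000 = -88.947 per mil
f_A = (δ_mix − δ_B)/(δ_A − δ_B) = (-70.78 − (-88.947))/(-6.221 − (-88.947))
f_A = 18.167 / 82.725 = 0.2196

0.220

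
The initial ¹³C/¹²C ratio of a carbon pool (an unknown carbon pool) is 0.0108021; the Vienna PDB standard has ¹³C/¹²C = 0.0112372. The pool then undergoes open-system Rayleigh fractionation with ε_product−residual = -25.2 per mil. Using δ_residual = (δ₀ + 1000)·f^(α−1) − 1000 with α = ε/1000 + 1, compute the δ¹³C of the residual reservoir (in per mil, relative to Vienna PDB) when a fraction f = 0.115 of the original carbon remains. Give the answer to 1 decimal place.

δ₀ = (0.0108021/0.0112372 − 1)×1000 = (0.961280 − 1)×1000 = -38.720 per mil
α − 1 = ε/1000 = -0.0252
f^(α−1) = 0.115^(-0.0252) = 1.056016
δ_res = (-38.720 + 1000) × 1.056016 − 1000 = 1015.127 − 1000 = 15.13 per mil

15.1 per mil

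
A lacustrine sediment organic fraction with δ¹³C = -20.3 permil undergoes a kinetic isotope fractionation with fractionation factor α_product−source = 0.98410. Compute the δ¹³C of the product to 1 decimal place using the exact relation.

-35.9 permil

δ_product = (δ_source + 1000)·α − 1000
δ_product = (-20.3 + 1000) × 0.98410 − 1000
δ_product = 964.123 − 1000 = -35.88 permil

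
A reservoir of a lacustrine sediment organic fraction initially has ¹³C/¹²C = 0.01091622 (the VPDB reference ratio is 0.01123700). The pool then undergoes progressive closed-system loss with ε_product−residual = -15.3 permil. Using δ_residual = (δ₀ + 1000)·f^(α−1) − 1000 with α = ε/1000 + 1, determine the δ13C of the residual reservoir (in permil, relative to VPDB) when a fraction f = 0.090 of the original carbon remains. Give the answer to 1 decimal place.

7.9 permil

δ₀ = (0.01091622/0.01123700 − 1)×1000 = (0.971453 − 1)×1000 = -28.547 permil
α − 1 = ε/1000 = -0.0153
f^(α−1) = 0.090^(-0.0153) = 1.037529
δ_res = (-28.547 + 1000) × 1.037529 − 1000 = 1007.911 − 1000 = 7.91 permil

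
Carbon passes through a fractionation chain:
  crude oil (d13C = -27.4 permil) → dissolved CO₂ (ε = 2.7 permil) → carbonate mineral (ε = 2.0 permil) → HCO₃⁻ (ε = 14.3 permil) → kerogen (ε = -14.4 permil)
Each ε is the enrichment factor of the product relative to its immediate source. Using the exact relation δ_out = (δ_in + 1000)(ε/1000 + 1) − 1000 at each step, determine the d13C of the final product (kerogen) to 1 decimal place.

step 1: δ = (-27.40 + 1000)·(2.7/1000 + 1) − 1000 = -24.77 permil
step 2: δ = (-24.77 + 1000)·(2.0/1000 + 1) − 1000 = -22.82 permil
step 3: δ = (-22.82 + 1000)·(14.3/1000 + 1) − 1000 = -8.85 permil
step 4: δ = (-8.85 + 1000)·(-14.4/1000 + 1) − 1000 = -23.12 permil

-23.1 permil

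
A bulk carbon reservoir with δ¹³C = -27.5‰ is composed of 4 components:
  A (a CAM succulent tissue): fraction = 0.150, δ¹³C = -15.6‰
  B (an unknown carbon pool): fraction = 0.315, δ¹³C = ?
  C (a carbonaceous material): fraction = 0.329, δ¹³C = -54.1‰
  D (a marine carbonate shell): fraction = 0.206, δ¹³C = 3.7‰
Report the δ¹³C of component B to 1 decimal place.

-25.8‰

Isotope mass balance: δ_bulk = Σ fᵢ·δᵢ.
-27.5 = 0.150×(-15.6) + 0.315×δ_B + 0.329×(-54.1) + 0.206×(3.7)
0.315·δ_B = -27.5 − (-19.377) = -8.123
δ_B = -8.123 / 0.315 = -25.79‰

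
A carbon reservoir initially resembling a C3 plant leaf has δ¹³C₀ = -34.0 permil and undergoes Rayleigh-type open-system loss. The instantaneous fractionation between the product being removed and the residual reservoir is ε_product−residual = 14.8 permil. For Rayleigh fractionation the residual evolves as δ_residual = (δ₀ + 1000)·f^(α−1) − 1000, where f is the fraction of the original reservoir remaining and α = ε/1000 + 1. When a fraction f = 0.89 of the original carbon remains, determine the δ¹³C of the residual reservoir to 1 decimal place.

Rayleigh residual: δ_res = (δ₀ + 1000)·f^(α−1) − 1000
α = ε/1000 + 1 = 1.01480, so α − 1 = 0.01480
f^(α−1) = 0.89^(0.01480) = 0.998277
δ_res = (-34.0 + 1000) × 0.998277 − 1000 = 964.335 − 1000 = -35.66 permil

-35.7 permil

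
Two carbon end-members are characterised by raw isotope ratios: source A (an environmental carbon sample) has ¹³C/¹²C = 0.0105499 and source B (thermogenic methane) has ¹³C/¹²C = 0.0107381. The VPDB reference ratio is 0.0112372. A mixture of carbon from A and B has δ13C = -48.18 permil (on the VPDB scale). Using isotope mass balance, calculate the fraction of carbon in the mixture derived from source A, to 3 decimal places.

δ_A = (0.0105499/0.0112372 − 1)×1000 = (0.938837 − 1)×1000 = -61.163 permil
δ_B = (0.0107381/0.0112372 − 1)×1000 = (0.955585 − 1)×1000 = -44.415 permil
f_A = (δ_mix − δ_B)/(δ_A − δ_B) = (-48.18 − (-44.415))/(-61.163 − (-44.415))
f_A = -3.765 / -16.748 = 0.2248

0.225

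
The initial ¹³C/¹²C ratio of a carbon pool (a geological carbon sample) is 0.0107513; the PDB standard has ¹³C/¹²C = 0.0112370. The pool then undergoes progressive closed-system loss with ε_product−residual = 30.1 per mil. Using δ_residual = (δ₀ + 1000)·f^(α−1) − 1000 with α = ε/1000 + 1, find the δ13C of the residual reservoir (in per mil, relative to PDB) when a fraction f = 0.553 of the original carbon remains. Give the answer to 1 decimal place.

-60.1 per mil

δ₀ = (0.0107513/0.0112370 − 1)×1000 = (0.956777 − 1)×1000 = -43.223 per mil
α − 1 = ε/1000 = 0.0301
f^(α−1) = 0.553^(0.0301) = 0.982327
δ_res = (-43.223 + 1000) × 0.982327 − 1000 = 939.867 − 1000 = -60.13 per mil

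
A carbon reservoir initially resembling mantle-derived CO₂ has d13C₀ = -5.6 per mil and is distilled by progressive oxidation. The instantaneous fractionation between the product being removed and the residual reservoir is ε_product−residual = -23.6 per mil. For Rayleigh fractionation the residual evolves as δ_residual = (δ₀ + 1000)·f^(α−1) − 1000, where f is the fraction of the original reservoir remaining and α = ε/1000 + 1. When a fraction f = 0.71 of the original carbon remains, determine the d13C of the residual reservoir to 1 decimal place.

2.5 per mil

Rayleigh residual: δ_res = (δ₀ + 1000)·f^(α−1) − 1000
α = ε/1000 + 1 = 0.97640, so α − 1 = -0.02360
f^(α−1) = 0.71^(-0.02360) = 1.008116
δ_res = (-5.6 + 1000) × 1.008116 − 1000 = 1002.470 − 1000 = 2.47 per mil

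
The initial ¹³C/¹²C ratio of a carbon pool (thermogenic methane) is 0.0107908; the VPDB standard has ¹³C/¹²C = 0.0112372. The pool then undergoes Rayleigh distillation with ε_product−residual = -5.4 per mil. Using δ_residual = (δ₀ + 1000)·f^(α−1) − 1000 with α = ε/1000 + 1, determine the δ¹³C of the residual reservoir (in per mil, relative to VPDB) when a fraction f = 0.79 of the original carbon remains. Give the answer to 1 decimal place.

-38.5 per mil

δ₀ = (0.0107908/0.0112372 − 1)×1000 = (0.960275 − 1)×1000 = -39.725 per mil
α − 1 = ε/1000 = -0.0054
f^(α−1) = 0.79^(-0.0054) = 1.001274
δ_res = (-39.725 + 1000) × 1.001274 − 1000 = 961.498 − 1000 = -38.50 per mil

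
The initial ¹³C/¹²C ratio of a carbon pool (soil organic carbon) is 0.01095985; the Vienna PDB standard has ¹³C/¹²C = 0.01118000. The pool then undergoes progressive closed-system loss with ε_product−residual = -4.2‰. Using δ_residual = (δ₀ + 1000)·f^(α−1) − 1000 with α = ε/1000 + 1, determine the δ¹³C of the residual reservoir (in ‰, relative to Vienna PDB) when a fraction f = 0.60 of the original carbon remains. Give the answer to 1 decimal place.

-17.6‰

δ₀ = (0.01095985/0.01118000 − 1)×1000 = (0.980309 − 1)×1000 = -19.691‰
α − 1 = ε/1000 = -0.0042
f^(α−1) = 0.60^(-0.0042) = 1.002148
δ_res = (-19.691 + 1000) × 1.002148 − 1000 = 982.414 − 1000 = -17.59‰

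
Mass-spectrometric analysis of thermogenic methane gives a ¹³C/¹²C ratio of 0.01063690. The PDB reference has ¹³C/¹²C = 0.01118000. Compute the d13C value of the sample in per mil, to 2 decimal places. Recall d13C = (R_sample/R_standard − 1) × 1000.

-48.58 per mil

d13C = (R_sample / R_standard − 1) × 1000
R_sample / R_standard = 0.01063690 / 0.01118000 = 0.951422
d13C = (0.951422 − 1) × 1000 = -48.578 per mil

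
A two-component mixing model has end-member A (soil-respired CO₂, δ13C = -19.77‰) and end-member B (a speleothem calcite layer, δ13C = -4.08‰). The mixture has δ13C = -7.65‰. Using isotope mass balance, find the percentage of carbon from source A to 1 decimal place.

δ_mix = f_A·δ_A + (1 − f_A)·δ_B  ⇒  f_A = (δ_mix − δ_B)/(δ_A − δ_B)
f_A = (-7.65 − (-4.08)) / (-19.77 − (-4.08))
f_A = -3.57 / -15.69 = 0.2275

22.8%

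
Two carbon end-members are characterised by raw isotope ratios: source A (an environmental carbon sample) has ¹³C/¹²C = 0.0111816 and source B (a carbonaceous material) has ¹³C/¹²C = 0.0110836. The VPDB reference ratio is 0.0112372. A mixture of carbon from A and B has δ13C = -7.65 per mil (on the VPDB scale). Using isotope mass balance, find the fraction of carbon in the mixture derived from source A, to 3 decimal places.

0.690

δ_A = (0.0111816/0.0112372 − 1)×1000 = (0.995052 − 1)×1000 = -4.948 per mil
δ_B = (0.0110836/0.0112372 − 1)×1000 = (0.986331 − 1)×1000 = -13.669 per mil
f_A = (δ_mix − δ_B)/(δ_A − δ_B) = (-7.65 − (-13.669))/(-4.948 − (-13.669))
f_A = 6.019 / 8.721 = 0.6902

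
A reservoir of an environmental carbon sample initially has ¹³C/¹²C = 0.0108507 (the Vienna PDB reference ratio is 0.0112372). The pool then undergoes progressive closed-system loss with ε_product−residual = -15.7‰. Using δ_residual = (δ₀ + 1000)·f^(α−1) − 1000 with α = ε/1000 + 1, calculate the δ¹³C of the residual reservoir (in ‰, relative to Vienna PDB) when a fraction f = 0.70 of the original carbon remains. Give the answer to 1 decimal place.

δ₀ = (0.0108507/0.0112372 − 1)×1000 = (0.965605 − 1)×1000 = -34.395‰
α − 1 = ε/1000 = -0.0157
f^(α−1) = 0.70^(-0.0157) = 1.005616
δ_res = (-34.395 + 1000) × 1.005616 − 1000 = 971.028 − 1000 = -28.97‰

-29.0‰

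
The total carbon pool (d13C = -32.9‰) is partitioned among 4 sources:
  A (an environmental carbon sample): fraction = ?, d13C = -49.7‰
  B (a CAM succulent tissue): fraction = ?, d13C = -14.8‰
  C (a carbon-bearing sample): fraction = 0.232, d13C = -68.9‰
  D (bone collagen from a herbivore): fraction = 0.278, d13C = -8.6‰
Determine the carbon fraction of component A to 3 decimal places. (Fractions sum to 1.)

Let f_A and f_B be the unknown fractions; fractions sum to 1 so f_A + f_B = 0.490.
Mass balance: Σ fᵢ·δᵢ = δ_bulk ⇒ f_A·(-49.7) + f_B·(-14.8) = -32.9 − (-18.376) = -14.524
Substitute f_B = 0.490 − f_A:
f_A·(-49.7 − -14.8) = -14.524 − 0.490×(-14.8) = -7.272
f_A = -7.272 / -34.9 = 0.2084

0.208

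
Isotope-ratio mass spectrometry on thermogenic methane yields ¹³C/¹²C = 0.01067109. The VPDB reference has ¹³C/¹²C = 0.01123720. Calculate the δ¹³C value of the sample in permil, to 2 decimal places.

δ¹³C = (R_sample / R_standard − 1) × 1000
R_sample / R_standard = 0.01067109 / 0.01123720 = 0.949622
δ¹³C = (0.949622 − 1) × 1000 = -50.378 permil

-50.38 permil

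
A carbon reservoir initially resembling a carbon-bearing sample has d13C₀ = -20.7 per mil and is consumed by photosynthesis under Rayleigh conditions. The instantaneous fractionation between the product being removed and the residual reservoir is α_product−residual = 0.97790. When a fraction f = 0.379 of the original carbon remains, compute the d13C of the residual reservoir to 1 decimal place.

Rayleigh residual: δ_res = (δ₀ + 1000)·f^(α−1) − 1000
α − 1 = -0.02210
f^(α−1) = 0.379^(-0.02210) = 1.021673
δ_res = (-20.7 + 1000) × 1.021673 − 1000 = 1000.525 − 1000 = 0.52 per mil

0.5 per mil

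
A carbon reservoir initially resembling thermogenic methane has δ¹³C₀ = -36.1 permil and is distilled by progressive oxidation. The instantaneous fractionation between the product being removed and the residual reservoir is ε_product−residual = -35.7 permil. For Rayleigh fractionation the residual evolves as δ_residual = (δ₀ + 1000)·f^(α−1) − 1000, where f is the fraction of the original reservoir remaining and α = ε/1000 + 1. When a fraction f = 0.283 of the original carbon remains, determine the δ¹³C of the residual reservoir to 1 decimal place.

8.3 permil

Rayleigh residual: δ_res = (δ₀ + 1000)·f^(α−1) − 1000
α = ε/1000 + 1 = 0.96430, so α − 1 = -0.03570
f^(α−1) = 0.283^(-0.03570) = 1.046095
δ_res = (-36.1 + 1000) × 1.046095 − 1000 = 1008.331 − 1000 = 8.33 permil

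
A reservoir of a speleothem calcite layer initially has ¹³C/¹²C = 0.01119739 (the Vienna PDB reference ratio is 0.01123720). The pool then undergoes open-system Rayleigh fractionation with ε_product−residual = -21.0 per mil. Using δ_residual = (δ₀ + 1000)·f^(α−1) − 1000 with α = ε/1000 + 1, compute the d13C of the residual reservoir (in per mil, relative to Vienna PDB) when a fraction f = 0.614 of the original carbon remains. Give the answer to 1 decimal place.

6.7 per mil

δ₀ = (0.01119739/0.01123720 − 1)×1000 = (0.996457 − 1)×1000 = -3.543 per mil
α − 1 = ε/1000 = -0.0210
f^(α−1) = 0.614^(-0.0210) = 1.010296
δ_res = (-3.543 + 1000) × 1.010296 − 1000 = 1006.716 − 1000 = 6.72 per mil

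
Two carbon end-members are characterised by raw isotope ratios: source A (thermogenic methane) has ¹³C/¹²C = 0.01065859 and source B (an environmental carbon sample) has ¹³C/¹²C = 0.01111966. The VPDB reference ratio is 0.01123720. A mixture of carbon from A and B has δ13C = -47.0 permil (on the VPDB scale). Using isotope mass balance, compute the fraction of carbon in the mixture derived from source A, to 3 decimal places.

0.891

δ_A = (0.01065859/0.01123720 − 1)×1000 = (0.948509 − 1)×1000 = -51.491 permil
δ_B = (0.01111966/0.01123720 − 1)×1000 = (0.989540 − 1)×1000 = -10.460 permil
f_A = (δ_mix − δ_B)/(δ_A − δ_B) = (-47.0 − (-10.460))/(-51.491 − (-10.460))
f_A = -36.540 / -41.031 = 0.8906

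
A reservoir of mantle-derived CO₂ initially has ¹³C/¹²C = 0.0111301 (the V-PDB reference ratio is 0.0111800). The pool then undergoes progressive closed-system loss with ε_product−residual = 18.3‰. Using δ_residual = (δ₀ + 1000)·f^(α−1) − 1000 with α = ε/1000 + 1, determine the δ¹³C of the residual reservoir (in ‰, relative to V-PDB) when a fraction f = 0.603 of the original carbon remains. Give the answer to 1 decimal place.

δ₀ = (0.0111301/0.0111800 − 1)×1000 = (0.995537 − 1)×1000 = -4.463‰
α − 1 = ε/1000 = 0.0183
f^(α−1) = 0.603^(0.0183) = 0.990786
δ_res = (-4.463 + 1000) × 0.990786 − 1000 = 986.364 − 1000 = -13.64‰

-13.6‰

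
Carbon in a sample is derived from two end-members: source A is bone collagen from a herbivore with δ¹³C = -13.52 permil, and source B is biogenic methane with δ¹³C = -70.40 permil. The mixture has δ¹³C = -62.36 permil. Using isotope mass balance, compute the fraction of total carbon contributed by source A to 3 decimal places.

0.141

δ_mix = f_A·δ_A + (1 − f_A)·δ_B  ⇒  f_A = (δ_mix − δ_B)/(δ_A − δ_B)
f_A = (-62.36 − (-70.40)) / (-13.52 − (-70.40))
f_A = 8.04 / 56.88 = 0.1414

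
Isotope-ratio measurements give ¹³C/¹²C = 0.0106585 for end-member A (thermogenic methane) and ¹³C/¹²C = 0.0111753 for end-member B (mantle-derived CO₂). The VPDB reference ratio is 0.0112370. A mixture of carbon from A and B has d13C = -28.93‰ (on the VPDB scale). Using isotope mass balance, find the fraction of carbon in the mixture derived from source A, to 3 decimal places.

0.510

δ_A = (0.0106585/0.0112370 − 1)×1000 = (0.948518 − 1)×1000 = -51.482‰
δ_B = (0.0111753/0.0112370 − 1)×1000 = (0.994509 − 1)×1000 = -5.491‰
f_A = (δ_mix − δ_B)/(δ_A − δ_B) = (-28.93 − (-5.491))/(-51.482 − (-5.491))
f_A = -23.439 / -45.991 = 0.5096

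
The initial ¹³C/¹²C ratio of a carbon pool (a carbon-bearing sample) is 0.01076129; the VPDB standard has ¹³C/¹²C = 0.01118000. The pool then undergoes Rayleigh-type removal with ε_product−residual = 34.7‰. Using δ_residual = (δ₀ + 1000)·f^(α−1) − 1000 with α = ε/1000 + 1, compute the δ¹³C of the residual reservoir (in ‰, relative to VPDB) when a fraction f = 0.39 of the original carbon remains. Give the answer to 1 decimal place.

δ₀ = (0.01076129/0.01118000 − 1)×1000 = (0.962548 − 1)×1000 = -37.452‰
α − 1 = ε/1000 = 0.0347
f^(α−1) = 0.39^(0.0347) = 0.967854
δ_res = (-37.452 + 1000) × 0.967854 − 1000 = 931.606 − 1000 = -68.39‰

-68.4‰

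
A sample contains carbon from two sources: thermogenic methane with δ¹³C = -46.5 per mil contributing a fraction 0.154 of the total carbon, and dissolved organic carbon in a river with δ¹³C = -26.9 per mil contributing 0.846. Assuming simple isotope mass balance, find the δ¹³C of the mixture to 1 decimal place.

δ_mix = f_A·δ_A + f_B·δ_B
δ_mix = 0.154 × (-46.5) + 0.846 × (-26.9)
δ_mix = -7.16 + -22.76 = -29.92 per mil

-29.9 per mil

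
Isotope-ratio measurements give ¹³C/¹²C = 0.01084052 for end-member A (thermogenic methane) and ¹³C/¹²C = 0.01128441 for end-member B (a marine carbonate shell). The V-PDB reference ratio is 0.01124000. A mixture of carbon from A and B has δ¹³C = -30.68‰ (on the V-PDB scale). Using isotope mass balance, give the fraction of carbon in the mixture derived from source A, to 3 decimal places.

δ_A = (0.01084052/0.01124000 − 1)×1000 = (0.964459 − 1)×1000 = -35.541‰
δ_B = (0.01128441/0.01124000 − 1)×1000 = (1.003951 − 1)×1000 = 3.951‰
f_A = (δ_mix − δ_B)/(δ_A − δ_B) = (-30.68 − (3.951))/(-35.541 − (3.951))
f_A = -34.631 / -39.492 = 0.8769

0.877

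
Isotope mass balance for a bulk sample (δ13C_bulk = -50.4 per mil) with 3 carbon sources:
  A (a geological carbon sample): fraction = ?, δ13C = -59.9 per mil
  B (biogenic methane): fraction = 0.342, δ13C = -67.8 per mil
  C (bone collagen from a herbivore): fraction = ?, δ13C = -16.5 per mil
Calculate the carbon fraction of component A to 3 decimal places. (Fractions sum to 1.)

Let f_A and f_C be the unknown fractions; fractions sum to 1 so f_A + f_C = 0.658.
Mass balance: Σ fᵢ·δᵢ = δ_bulk ⇒ f_A·(-59.9) + f_C·(-16.5) = -50.4 − (-23.188) = -27.212
Substitute f_C = 0.658 − f_A:
f_A·(-59.9 − -16.5) = -27.212 − 0.658×(-16.5) = -16.355
f_A = -16.355 / -43.4 = 0.3769

0.377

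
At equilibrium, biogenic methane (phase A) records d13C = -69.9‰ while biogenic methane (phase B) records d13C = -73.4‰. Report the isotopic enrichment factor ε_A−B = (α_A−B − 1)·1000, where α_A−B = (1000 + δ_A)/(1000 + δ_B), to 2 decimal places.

α_A−B = (1000 + -69.9) / (1000 + -73.4) = 930.1 / 926.6 = 1.003777
ε_A−B = (1.003777 − 1) × 1000 = 3.777‰
(The approximation ε ≈ δ_A − δ_B would give 3.5‰.)

3.78‰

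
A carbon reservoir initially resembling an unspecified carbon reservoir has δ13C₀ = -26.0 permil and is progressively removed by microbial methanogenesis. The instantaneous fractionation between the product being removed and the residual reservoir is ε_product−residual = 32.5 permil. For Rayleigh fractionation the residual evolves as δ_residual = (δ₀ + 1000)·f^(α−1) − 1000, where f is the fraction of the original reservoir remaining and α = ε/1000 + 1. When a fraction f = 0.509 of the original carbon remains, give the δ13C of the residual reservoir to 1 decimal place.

Rayleigh residual: δ_res = (δ₀ + 1000)·f^(α−1) − 1000
α = ε/1000 + 1 = 1.03250, so α − 1 = 0.03250
f^(α−1) = 0.509^(0.03250) = 0.978292
δ_res = (-26.0 + 1000) × 0.978292 − 1000 = 952.856 − 1000 = -47.14 permil

-47.1 permil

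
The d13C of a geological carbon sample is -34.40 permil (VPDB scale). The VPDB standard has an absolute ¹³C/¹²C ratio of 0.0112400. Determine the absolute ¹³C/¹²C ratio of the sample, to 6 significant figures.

0.0108533

R_sample = R_standard × (d13C/1000 + 1)
R_sample = 0.0112400 × (-34.40/1000 + 1) = 0.0112400 × 0.965600
R_sample = 0.0108533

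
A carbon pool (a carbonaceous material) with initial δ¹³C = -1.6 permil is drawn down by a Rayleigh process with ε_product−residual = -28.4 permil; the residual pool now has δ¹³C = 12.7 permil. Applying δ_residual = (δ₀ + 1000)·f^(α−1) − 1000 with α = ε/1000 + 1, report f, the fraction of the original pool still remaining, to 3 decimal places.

0.606

α − 1 = ε/1000 = -0.0284
(δ_res + 1000)/(δ₀ + 1000) = (12.7 + 1000)/(-1.6 + 1000) = 1012.7/998.4 = 1.014323
f = 1.014323^(1/-0.0284) = exp(ln(1.014323)/-0.0284) = exp(0.01422/-0.0284)
f = exp(-0.5008) = 0.6061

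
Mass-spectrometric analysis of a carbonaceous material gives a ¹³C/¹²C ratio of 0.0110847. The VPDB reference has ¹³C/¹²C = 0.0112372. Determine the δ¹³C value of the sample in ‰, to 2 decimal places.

-13.57‰

δ¹³C = (R_sample / R_standard − 1) × 1000
R_sample / R_standard = 0.0110847 / 0.0112372 = 0.986429
δ¹³C = (0.986429 − 1) × 1000 = -13.571‰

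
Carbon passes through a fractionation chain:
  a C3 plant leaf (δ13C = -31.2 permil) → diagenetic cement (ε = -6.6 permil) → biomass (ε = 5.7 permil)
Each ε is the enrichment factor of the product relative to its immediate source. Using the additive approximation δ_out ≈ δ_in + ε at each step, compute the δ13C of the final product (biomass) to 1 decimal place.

-32.1 permil

step 1: δ ≈ -31.2 + (-6.6) = -37.8 permil
step 2: δ ≈ -37.8 + (5.7) = -32.1 permil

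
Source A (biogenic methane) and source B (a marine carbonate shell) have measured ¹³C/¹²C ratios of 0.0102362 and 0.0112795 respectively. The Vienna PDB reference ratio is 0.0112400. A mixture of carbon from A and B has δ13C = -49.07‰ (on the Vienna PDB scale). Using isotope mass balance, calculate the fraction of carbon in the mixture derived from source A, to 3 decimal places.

δ_A = (0.0102362/0.0112400 − 1)×1000 = (0.910694 − 1)×1000 = -89.306‰
δ_B = (0.0112795/0.0112400 − 1)×1000 = (1.003514 − 1)×1000 = 3.514‰
f_A = (δ_mix − δ_B)/(δ_A − δ_B) = (-49.07 − (3.514))/(-89.306 − (3.514))
f_A = -52.584 / -92.820 = 0.5665

0.567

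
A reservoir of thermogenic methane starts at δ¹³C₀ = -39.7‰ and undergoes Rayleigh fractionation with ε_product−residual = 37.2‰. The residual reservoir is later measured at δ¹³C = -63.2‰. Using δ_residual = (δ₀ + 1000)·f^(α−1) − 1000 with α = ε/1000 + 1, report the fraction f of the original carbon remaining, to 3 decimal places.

α − 1 = ε/1000 = 0.0372
(δ_res + 1000)/(δ₀ + 1000) = (-63.2 + 1000)/(-39.7 + 1000) = 936.8/960.3 = 0.975528
f = 0.975528^(1/0.0372) = exp(ln(0.975528)/0.0372) = exp(-0.02478/0.0372)
f = exp(-0.6660) = 0.5137

0.514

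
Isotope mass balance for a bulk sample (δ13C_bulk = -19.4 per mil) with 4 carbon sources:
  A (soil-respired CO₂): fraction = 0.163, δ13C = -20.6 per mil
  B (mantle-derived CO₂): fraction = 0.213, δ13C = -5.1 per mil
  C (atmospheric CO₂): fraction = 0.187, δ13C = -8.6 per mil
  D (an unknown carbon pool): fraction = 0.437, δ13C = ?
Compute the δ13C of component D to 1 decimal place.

Isotope mass balance: δ_bulk = Σ fᵢ·δᵢ.
-19.4 = 0.163×(-20.6) + 0.213×(-5.1) + 0.187×(-8.6) + 0.437×δ_D
0.437·δ_D = -19.4 − (-6.052) = -13.348
δ_D = -13.348 / 0.437 = -30.54 per mil

-30.5 per mil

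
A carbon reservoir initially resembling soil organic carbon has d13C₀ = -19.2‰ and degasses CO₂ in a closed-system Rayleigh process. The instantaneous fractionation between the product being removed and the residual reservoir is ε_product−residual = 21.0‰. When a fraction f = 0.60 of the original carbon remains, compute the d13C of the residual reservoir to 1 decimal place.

Rayleigh residual: δ_res = (δ₀ + 1000)·f^(α−1) − 1000
α = ε/1000 + 1 = 1.02100, so α − 1 = 0.02100
f^(α−1) = 0.60^(0.02100) = 0.989330
δ_res = (-19.2 + 1000) × 0.989330 − 1000 = 970.335 − 1000 = -29.67‰

-29.7‰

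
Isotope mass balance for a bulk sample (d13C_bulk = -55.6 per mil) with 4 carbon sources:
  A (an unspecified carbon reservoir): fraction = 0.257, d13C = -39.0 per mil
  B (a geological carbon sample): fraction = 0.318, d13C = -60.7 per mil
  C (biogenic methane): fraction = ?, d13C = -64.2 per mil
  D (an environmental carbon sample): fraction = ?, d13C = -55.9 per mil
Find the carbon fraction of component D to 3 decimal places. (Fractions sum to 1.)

0.122

Let f_D and f_C be the unknown fractions; fractions sum to 1 so f_D + f_C = 0.425.
Mass balance: Σ fᵢ·δᵢ = δ_bulk ⇒ f_D·(-55.9) + f_C·(-64.2) = -55.6 − (-29.326) = -26.274
Substitute f_C = 0.425 − f_D:
f_D·(-55.9 − -64.2) = -26.274 − 0.425×(-64.2) = 1.011
f_D = 1.011 / 8.3 = 0.1218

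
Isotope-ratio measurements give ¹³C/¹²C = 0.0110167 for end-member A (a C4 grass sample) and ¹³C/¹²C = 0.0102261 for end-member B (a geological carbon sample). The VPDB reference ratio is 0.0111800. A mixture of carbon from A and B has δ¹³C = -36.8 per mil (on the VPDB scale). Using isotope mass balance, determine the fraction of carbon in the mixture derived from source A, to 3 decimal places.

δ_A = (0.0110167/0.0111800 − 1)×1000 = (0.985394 − 1)×1000 = -14.606 per mil
δ_B = (0.0102261/0.0111800 − 1)×1000 = (0.914678 − 1)×1000 = -85.322 per mil
f_A = (δ_mix − δ_B)/(δ_A − δ_B) = (-36.8 − (-85.322))/(-14.606 − (-85.322))
f_A = 48.522 / 70.716 = 0.6862

0.686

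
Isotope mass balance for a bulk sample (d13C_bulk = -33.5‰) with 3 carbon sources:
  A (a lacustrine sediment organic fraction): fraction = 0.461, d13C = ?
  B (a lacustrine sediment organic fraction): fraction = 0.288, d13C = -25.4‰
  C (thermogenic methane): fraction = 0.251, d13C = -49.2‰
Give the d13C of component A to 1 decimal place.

Isotope mass balance: δ_bulk = Σ fᵢ·δᵢ.
-33.5 = 0.461×δ_A + 0.288×(-25.4) + 0.251×(-49.2)
0.461·δ_A = -33.5 − (-19.664) = -13.836
δ_A = -13.836 / 0.461 = -30.01‰

-30.0‰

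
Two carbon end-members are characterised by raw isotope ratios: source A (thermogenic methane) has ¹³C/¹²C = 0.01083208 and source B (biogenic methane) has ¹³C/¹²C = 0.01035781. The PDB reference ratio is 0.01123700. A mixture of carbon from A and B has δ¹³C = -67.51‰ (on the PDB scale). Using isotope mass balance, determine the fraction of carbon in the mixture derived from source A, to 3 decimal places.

δ_A = (0.01083208/0.01123700 − 1)×1000 = (0.963965 − 1)×1000 = -36.035‰
δ_B = (0.01035781/0.01123700 − 1)×1000 = (0.921759 − 1)×1000 = -78.241‰
f_A = (δ_mix − δ_B)/(δ_A − δ_B) = (-67.51 − (-78.241))/(-36.035 − (-78.241))
f_A = 10.731 / 42.206 = 0.2542

0.254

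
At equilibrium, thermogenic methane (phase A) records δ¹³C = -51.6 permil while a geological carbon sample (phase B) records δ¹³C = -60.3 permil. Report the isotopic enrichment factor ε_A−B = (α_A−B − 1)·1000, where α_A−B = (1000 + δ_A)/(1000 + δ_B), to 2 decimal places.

9.26 permil

α_A−B = (1000 + -51.6) / (1000 + -60.3) = 948.4 / 939.7 = 1.009258
ε_A−B = (1.009258 − 1) × 1000 = 9.258 permil
(The approximation ε ≈ δ_A − δ_B would give 8.7 permil.)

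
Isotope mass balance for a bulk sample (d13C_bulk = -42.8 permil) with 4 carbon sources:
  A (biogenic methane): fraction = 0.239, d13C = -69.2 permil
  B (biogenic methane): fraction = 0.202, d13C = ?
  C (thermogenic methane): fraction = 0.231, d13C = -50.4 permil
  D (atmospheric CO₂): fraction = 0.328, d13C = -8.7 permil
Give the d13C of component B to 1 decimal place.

-58.2 permil

Isotope mass balance: δ_bulk = Σ fᵢ·δᵢ.
-42.8 = 0.239×(-69.2) + 0.202×δ_B + 0.231×(-50.4) + 0.328×(-8.7)
0.202·δ_B = -42.8 − (-31.035) = -11.765
δ_B = -11.765 / 0.202 = -58.24 permil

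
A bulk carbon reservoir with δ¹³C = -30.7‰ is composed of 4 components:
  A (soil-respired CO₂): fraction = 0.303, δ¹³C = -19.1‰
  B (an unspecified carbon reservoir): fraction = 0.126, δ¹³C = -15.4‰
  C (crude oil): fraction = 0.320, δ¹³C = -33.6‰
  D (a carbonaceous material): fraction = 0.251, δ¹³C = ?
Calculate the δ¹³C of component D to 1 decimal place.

-48.7‰

Isotope mass balance: δ_bulk = Σ fᵢ·δᵢ.
-30.7 = 0.303×(-19.1) + 0.126×(-15.4) + 0.320×(-33.6) + 0.251×δ_D
0.251·δ_D = -30.7 − (-18.480) = -12.220
δ_D = -12.220 / 0.251 = -48.69‰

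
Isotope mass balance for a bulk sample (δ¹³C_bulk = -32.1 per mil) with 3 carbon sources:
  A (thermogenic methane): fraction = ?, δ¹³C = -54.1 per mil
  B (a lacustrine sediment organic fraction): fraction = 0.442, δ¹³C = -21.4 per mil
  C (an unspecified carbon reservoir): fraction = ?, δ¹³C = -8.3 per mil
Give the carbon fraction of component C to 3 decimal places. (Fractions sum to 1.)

Let f_C and f_A be the unknown fractions; fractions sum to 1 so f_C + f_A = 0.558.
Mass balance: Σ fᵢ·δᵢ = δ_bulk ⇒ f_C·(-8.3) + f_A·(-54.1) = -32.1 − (-9.459) = -22.641
Substitute f_A = 0.558 − f_C:
f_C·(-8.3 − -54.1) = -22.641 − 0.558×(-54.1) = 7.547
f_C = 7.547 / 45.8 = 0.1648

0.165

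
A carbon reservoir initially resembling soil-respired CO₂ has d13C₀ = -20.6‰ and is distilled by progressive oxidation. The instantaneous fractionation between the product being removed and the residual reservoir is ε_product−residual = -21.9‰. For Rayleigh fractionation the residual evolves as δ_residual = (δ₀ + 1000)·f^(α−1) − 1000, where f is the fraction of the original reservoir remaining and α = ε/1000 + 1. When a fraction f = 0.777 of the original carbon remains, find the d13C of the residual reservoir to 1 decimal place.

Rayleigh residual: δ_res = (δ₀ + 1000)·f^(α−1) − 1000
α = ε/1000 + 1 = 0.97810, so α − 1 = -0.02190
f^(α−1) = 0.777^(-0.02190) = 1.005541
δ_res = (-20.6 + 1000) × 1.005541 − 1000 = 984.827 − 1000 = -15.17‰

-15.2‰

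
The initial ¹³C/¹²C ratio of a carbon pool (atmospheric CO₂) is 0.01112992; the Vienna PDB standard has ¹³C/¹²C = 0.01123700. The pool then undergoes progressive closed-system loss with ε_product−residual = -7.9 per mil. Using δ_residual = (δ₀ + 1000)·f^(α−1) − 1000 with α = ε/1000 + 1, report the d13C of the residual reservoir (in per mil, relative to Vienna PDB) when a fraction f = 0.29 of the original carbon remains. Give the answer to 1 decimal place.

δ₀ = (0.01112992/0.01123700 − 1)×1000 = (0.990471 − 1)×1000 = -9.529 per mil
α − 1 = ε/1000 = -0.0079
f^(α−1) = 0.29^(-0.0079) = 1.009827
δ_res = (-9.529 + 1000) × 1.009827 − 1000 = 1000.204 − 1000 = 0.20 per mil

0.2 per mil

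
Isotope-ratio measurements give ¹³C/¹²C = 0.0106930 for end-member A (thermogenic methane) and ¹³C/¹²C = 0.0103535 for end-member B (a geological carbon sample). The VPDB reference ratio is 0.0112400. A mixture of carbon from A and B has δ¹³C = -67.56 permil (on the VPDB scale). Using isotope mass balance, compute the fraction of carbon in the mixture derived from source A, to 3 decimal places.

0.374

δ_A = (0.0106930/0.0112400 − 1)×1000 = (0.951335 − 1)×1000 = -48.665 permil
δ_B = (0.0103535/0.0112400 − 1)×1000 = (0.921130 − 1)×1000 = -78.870 permil
f_A = (δ_mix − δ_B)/(δ_A − δ_B) = (-67.56 − (-78.870))/(-48.665 − (-78.870))
f_A = 11.310 / 30.205 = 0.3744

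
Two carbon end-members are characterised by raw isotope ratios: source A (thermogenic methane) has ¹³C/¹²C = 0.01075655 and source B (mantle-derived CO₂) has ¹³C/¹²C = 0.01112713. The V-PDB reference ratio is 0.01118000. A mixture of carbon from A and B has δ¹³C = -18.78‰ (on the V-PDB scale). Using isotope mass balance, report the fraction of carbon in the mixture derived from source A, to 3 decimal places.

0.424

δ_A = (0.01075655/0.01118000 − 1)×1000 = (0.962124 − 1)×1000 = -37.876‰
δ_B = (0.01112713/0.01118000 − 1)×1000 = (0.995271 − 1)×1000 = -4.729‰
f_A = (δ_mix − δ_B)/(δ_A − δ_B) = (-18.78 − (-4.729))/(-37.876 − (-4.729))
f_A = -14.051 / -33.147 = 0.4239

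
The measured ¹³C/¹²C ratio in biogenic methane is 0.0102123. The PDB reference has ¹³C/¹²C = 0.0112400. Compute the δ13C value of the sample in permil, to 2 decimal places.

δ13C = (R_sample / R_standard − 1) × 1000
R_sample / R_standard = 0.0102123 / 0.0112400 = 0.908568
δ13C = (0.908568 − 1) × 1000 = -91.432 permil

-91.43 permil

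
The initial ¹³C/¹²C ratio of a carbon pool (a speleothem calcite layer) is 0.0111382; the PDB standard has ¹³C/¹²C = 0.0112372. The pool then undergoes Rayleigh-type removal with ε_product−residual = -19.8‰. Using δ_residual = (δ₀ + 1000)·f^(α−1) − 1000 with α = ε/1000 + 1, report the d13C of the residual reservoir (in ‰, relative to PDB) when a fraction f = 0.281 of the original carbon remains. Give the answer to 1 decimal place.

16.4‰

δ₀ = (0.0111382/0.0112372 − 1)×1000 = (0.991190 − 1)×1000 = -8.810‰
α − 1 = ε/1000 = -0.0198
f^(α−1) = 0.281^(-0.0198) = 1.025453
δ_res = (-8.810 + 1000) × 1.025453 − 1000 = 1016.418 − 1000 = 16.42‰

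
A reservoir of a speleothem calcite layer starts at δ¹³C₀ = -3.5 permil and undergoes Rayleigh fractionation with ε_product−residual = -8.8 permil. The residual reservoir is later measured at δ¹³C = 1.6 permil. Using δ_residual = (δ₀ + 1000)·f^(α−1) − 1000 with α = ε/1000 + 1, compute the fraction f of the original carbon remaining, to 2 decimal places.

0.56

α − 1 = ε/1000 = -0.0088
(δ_res + 1000)/(δ₀ + 1000) = (1.6 + 1000)/(-3.5 + 1000) = 1001.6/996.5 = 1.005118
f = 1.005118^(1/-0.0088) = exp(ln(1.005118)/-0.0088) = exp(0.00510/-0.0088)
f = exp(-0.5801) = 0.5598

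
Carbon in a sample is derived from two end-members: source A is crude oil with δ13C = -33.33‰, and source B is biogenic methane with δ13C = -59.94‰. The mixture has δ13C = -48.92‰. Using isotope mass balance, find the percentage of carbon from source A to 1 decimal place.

δ_mix = f_A·δ_A + (1 − f_A)·δ_B  ⇒  f_A = (δ_mix − δ_B)/(δ_A − δ_B)
f_A = (-48.92 − (-59.94)) / (-33.33 − (-59.94))
f_A = 11.02 / 26.61 = 0.4141

41.4%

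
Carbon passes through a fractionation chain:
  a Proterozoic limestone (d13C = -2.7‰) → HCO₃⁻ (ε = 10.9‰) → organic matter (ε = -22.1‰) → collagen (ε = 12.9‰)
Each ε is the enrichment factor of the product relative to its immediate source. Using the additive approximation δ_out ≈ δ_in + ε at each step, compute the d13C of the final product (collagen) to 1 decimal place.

step 1: δ ≈ -2.7 + (10.9) = 8.2‰
step 2: δ ≈ 8.2 + (-22.1) = -13.9‰
step 3: δ ≈ -13.9 + (12.9) = -1.0‰

-1.0‰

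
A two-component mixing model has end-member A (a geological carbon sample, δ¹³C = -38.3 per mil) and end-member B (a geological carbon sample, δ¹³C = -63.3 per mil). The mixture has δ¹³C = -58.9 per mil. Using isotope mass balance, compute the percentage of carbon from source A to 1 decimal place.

17.6%

δ_mix = f_A·δ_A + (1 − f_A)·δ_B  ⇒  f_A = (δ_mix − δ_B)/(δ_A − δ_B)
f_A = (-58.9 − (-63.3)) / (-38.3 − (-63.3))
f_A = 4.4 / 25.0 = 0.1760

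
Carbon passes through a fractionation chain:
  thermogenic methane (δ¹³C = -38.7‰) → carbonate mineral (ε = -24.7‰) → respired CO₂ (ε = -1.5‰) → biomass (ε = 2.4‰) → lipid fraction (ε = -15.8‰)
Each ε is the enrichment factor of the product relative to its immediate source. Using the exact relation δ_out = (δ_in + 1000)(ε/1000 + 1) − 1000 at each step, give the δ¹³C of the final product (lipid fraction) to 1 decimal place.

-76.4‰

step 1: δ = (-38.70 + 1000)·(-24.7/1000 + 1) − 1000 = -62.44‰
step 2: δ = (-62.44 + 1000)·(-1.5/1000 + 1) − 1000 = -63.85‰
step 3: δ = (-63.85 + 1000)·(2.4/1000 + 1) − 1000 = -61.60‰
step 4: δ = (-61.60 + 1000)·(-15.8/1000 + 1) − 1000 = -76.43‰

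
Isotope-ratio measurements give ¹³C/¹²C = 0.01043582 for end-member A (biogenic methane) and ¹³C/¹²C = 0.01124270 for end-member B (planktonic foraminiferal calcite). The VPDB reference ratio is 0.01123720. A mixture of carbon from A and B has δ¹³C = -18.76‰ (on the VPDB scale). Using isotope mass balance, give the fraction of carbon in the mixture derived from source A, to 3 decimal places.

δ_A = (0.01043582/0.01123720 − 1)×1000 = (0.928685 − 1)×1000 = -71.315‰
δ_B = (0.01124270/0.01123720 − 1)×1000 = (1.000489 − 1)×1000 = 0.489‰
f_A = (δ_mix − δ_B)/(δ_A − δ_B) = (-18.76 − (0.489))/(-71.315 − (0.489))
f_A = -19.249 / -71.804 = 0.2681

0.268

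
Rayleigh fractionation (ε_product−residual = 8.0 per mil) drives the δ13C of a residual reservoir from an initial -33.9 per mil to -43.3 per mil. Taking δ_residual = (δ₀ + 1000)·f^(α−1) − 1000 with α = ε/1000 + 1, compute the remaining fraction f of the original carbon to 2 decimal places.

α − 1 = ε/1000 = 0.0080
(δ_res + 1000)/(δ₀ + 1000) = (-43.3 + 1000)/(-33.9 + 1000) = 956.7/966.1 = 0.990270
f = 0.990270^(1/0.0080) = exp(ln(0.990270)/0.0080) = exp(-0.00978/0.0080)
f = exp(-1.2222) = 0.2946

0.29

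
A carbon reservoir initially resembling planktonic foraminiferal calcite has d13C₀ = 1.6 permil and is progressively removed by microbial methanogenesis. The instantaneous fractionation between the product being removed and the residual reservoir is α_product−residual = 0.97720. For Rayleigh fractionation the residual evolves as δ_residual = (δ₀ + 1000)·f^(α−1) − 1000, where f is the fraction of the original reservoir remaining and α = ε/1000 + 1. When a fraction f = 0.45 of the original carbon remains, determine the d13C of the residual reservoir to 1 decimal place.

20.0 permil

Rayleigh residual: δ_res = (δ₀ + 1000)·f^(α−1) − 1000
α − 1 = -0.02280
f^(α−1) = 0.45^(-0.02280) = 1.018373
δ_res = (1.6 + 1000) × 1.018373 − 1000 = 1020.002 − 1000 = 20.00 permil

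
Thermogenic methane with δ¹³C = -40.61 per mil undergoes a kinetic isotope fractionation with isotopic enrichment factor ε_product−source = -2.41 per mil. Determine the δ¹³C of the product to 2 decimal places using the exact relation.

-42.92 per mil

To first order, δ_product ≈ δ_source + ε = -43.02 per mil.
Exactly, δ_product = (δ_source + 1000)·(ε/1000 + 1) − 1000.
δ_product = (-40.61 + 1000) × (-2.41/1000 + 1) − 1000
δ_product = -42.922 per mil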